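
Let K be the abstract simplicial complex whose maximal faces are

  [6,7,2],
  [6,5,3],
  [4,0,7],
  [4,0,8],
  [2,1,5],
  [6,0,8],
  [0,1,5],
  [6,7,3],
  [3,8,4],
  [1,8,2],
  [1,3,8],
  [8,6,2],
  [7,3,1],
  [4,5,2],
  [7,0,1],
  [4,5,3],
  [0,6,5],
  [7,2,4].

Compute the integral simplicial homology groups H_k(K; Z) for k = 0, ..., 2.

We work with the vertex ordering 0 < 1 < 2 < 3 < 4 < 5 < 6 < 7 < 8. The simplices of K, each written with vertices in increasing order, are:

  0-simplices (9): [0], [1], [2], [3], [4], [5], [6], [7], [8]
  1-simplices (27): (27 of them)
  2-simplices (18): [0,1,5], [0,1,7], [0,4,7], [0,4,8], [0,5,6], [0,6,8], [1,2,5], [1,2,8], [1,3,7], [1,3,8], [2,4,5], [2,4,7], [2,6,7], [2,6,8], [3,4,5], [3,4,8], [3,5,6], [3,6,7]

giving chain groups C_0 ≅ Z^9, C_1 ≅ Z^27, C_2 ≅ Z^18.

The boundary map ∂_1: C_1 → C_0 maps an edge to its endpoints' difference, ∂[p,q] = q − p. For instance
  ∂[0,6] = [6] − [0].
This gives a 9×27 integer matrix of rank 8; reducing to Smith normal form yields diagonal entries (1,1,1,1,1,1,1,1).

Boundary ∂_2: C_2 → C_1 sends each 2-simplex [p,q,r] to [q,r] − [p,r] + [p,q]. For instance
  ∂[0,5,6] = [5,6] − [0,6] + [0,5],
  ∂[0,4,8] = [4,8] − [0,8] + [0,4].
This gives a 27×18 integer matrix of rank 17; reducing to Smith normal form yields diagonal entries (1,1,1,1,1,1,1,1,1,1,1,1,1,1,1,1,1).

Now H_k = ker ∂_k / im ∂_{k+1}, so:

  H_0: rank C_0 − rank ∂_1 = 9 − 8 = 1, and the invariant factors of ∂_1 are all 1, so H_0 = Z.
  H_1: rank ker ∂_1 − rank ∂_2 = (27 − 8) − 17 = 2, and the invariant factors of ∂_2 are all 1, so H_1 = Z^2.
  H_2: rank ker ∂_2 − rank ∂_3 = (18 − 17) − 0 = 1, and there is no ∂_3, so H_2 = Z.

H_0 = Z,  H_1 = Z^2,  H_2 = Z.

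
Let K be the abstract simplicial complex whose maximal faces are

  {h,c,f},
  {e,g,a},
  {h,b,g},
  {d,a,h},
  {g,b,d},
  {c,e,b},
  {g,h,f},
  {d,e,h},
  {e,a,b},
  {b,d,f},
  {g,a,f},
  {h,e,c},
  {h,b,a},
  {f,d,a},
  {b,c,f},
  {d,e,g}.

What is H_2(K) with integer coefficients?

H_2 = Z.

Take the total order a < b < c < d < e < f < g < h on the vertex set. Then K (dimension 2) consists of the simplices:

  0-simplices (8): a, b, c, d, e, f, g, h
  1-simplices (24): ab, ad, ae, af, ag, ah, bc, bd, be, bf, bg, bh, ce, cf, ch, de, df, dg, dh, eg, eh, fg, fh, gh
  2-simplices (16): abe, abh, adf, adh, aeg, afg, bce, bcf, bdf, bdg, bgh, ceh, cfh, deg, deh, fgh

giving chain groups C_0 ≅ Z^8, C_1 ≅ Z^24, C_2 ≅ Z^16.

The boundary map ∂_1: C_1 → C_0 is given by ∂[p,q] = [q] − [p].
This gives a 8×24 integer matrix of rank 7; reducing to Smith normal form yields diagonal entries (1,1,1,1,1,1,1).

The boundary map ∂_2: C_2 → C_1 maps a triangle to the signed sum of its edges. For instance
  ∂adh = dh − ah + ad,
  ∂fgh = gh − fh + fg.
As a 24×16 matrix over Z this has rank 15, with invariant factors (1,1,1,1,1,1,1,1,1,1,1,1,1,1,1).

Reading off H_k = ker ∂_k / im ∂_{k+1}:

  H_2: rank ker ∂_2 − rank ∂_3 = (16 − 15) − 0 = 1, and there is no ∂_3, so H_2 = Z.

(K is a triangulation of the torus T^2.)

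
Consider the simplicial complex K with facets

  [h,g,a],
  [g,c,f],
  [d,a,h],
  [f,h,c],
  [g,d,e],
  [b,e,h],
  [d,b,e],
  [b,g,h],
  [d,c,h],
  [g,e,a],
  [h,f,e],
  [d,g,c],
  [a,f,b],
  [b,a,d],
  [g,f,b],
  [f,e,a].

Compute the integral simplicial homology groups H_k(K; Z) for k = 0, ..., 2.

H_0 = Z,  H_1 = Z^2,  H_2 = Z.

Take the total order a < b < c < d < e < f < g < h on the vertex set. Then K (dimension 2) consists of the simplices:

  0-simplices (8): a, b, c, d, e, f, g, h
  1-simplices (24): ab, ad, ae, af, ag, ah, bd, be, bf, bg, bh, cd, cf, cg, ch, de, dg, dh, ef, eg, eh, fg, fh, gh
  2-simplices (16): abd, abf, adh, aef, aeg, agh, bde, beh, bfg, bgh, cdg, cdh, cfg, cfh, deg, efh

giving chain groups C_0 ≅ Z^8, C_1 ≅ Z^24, C_2 ≅ Z^16.

The boundary map ∂_1: C_1 → C_0 maps an edge to its endpoints' difference, ∂[p,q] = q − p.
As a 8×24 matrix over Z this has rank 7, with invariant factors (1,1,1,1,1,1,1).

∂_2: C_2 → C_1 acts by ∂[p,q,r] = [q,r] − [p,r] + [p,q]. For instance
  ∂efh = fh − eh + ef,
  ∂adh = dh − ah + ad.
The resulting 24×16 matrix has rank 15, and its Smith normal form has invariant factors (1,1,1,1,1,1,1,1,1,1,1,1,1,1,1).

Computing H_k = (kernel of ∂_k) / (image of ∂_{k+1}):

  H_0: rank C_0 − rank ∂_1 = 8 − 7 = 1, and the invariant factors of ∂_1 are all 1, so H_0 ≅ Z.
  H_1: rank ker ∂_1 − rank ∂_2 = (24 − 7) − 15 = 2, and the invariant factors of ∂_2 are all 1, so H_1 ≅ Z^2.
  H_2: rank ker ∂_2 − rank ∂_3 = (16 − 15) − 0 = 1, and there is no ∂_3, so H_2 ≅ Z.

(K is a triangulation of the torus T^2.)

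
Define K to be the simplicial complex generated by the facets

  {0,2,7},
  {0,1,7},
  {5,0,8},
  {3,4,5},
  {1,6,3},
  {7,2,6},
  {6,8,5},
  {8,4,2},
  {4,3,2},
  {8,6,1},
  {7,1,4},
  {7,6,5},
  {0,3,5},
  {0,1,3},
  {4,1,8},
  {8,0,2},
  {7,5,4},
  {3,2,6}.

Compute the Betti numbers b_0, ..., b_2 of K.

b_0 = 1, b_1 = 2, b_2 = 1.

Take the total order 0 < 1 < 2 < 3 < 4 < 5 < 6 < 7 < 8 on the vertex set. Then K (dimension 2) consists of the simplices:

  0-simplices (9): [0], [1], [2], [3], [4], [5], [6], [7], [8]
  1-simplices (27): (27 of them)
  2-simplices (18): [0,1,3], [0,1,7], [0,2,7], [0,2,8], [0,3,5], [0,5,8], [1,3,6], [1,4,7], [1,4,8], [1,6,8], [2,3,4], [2,3,6], [2,4,8], [2,6,7], [3,4,5], [4,5,7], [5,6,7], [5,6,8]

Hence C_0 ≅ Z^9, C_1 ≅ Z^27, C_2 ≅ Z^18.

∂_1: C_1 → C_0 sends each edge [p,q] (with p < q) to q − p. For instance
  ∂[4,7] = [7] − [4].
The resulting 9×27 matrix has rank 8, and its Smith normal form has invariant factors (1,1,1,1,1,1,1,1).

∂_2: C_2 → C_1 acts by ∂[p,q,r] = [q,r] − [p,r] + [p,q]. For instance
  ∂[0,3,5] = [3,5] − [0,5] + [0,3],
  ∂[1,3,6] = [3,6] − [1,6] + [1,3].
This gives a 27×18 integer matrix of rank 17; reducing to Smith normal form yields diagonal entries (1,1,1,1,1,1,1,1,1,1,1,1,1,1,1,1,1).

Computing H_k = (kernel of ∂_k) / (image of ∂_{k+1}):

  H_0: rank C_0 − rank ∂_1 = 9 − 8 = 1, and the invariant factors of ∂_1 are all 1, so H_0 = Z.
  H_1: rank ker ∂_1 − rank ∂_2 = (27 − 8) − 17 = 2, and the invariant factors of ∂_2 are all 1, so H_1 = Z^2.
  H_2: rank ker ∂_2 − rank ∂_3 = (18 − 17) − 0 = 1, and there is no ∂_3, so H_2 = Z.

(K is a triangulation of the torus T^2.)

Hence the Betti numbers are b_0 = 1, b_1 = 2, b_2 = 1.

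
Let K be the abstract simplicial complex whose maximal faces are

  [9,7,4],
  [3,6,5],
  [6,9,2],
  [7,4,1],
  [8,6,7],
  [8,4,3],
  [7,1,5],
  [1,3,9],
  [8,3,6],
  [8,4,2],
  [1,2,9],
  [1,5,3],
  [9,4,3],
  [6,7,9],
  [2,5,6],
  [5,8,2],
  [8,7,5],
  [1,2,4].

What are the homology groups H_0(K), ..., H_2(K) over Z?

H_0 ≅ Z,  H_1 ≅ Z × Z/2,  H_2 = 0.

Order the vertices as 1 < 2 < 3 < 4 < 5 < 6 < 7 < 8 < 9. Listing each simplex with vertices in this order, K has dimension 2 with simplices:

  0-simplices (9): [1], [2], [3], [4], [5], [6], [7], [8], [9]
  1-simplices (27): (27 of them)
  2-simplices (18): [1,2,4], [1,2,9], [1,3,5], [1,3,9], [1,4,7], [1,5,7], [2,4,8], [2,5,6], [2,5,8], [2,6,9], [3,4,8], [3,4,9], [3,5,6], [3,6,8], [4,7,9], [5,7,8], [6,7,8], [6,7,9]

Hence C_0 ≅ Z^9, C_1 ≅ Z^27, C_2 ≅ Z^18.

The boundary map ∂_1: C_1 → C_0 maps an edge to its endpoints' difference, ∂[p,q] = q − p.
The 9×27 boundary matrix has rank 8 and Smith normal form diag(1,1,1,1,1,1,1,1).

The boundary map ∂_2: C_2 → C_1 maps a triangle to the signed sum of its edges. For instance
  ∂[3,5,6] = [5,6] − [3,6] + [3,5],
  ∂[1,2,4] = [2,4] − [1,4] + [1,2].
This gives a 27×18 integer matrix of rank 18; reducing to Smith normal form yields diagonal entries (1,1,1,1,1,1,1,1,1,1,1,1,1,1,1,1,1,2).

Computing H_k = (kernel of ∂_k) / (image of ∂_{k+1}):

  H_0: rank C_0 − rank ∂_1 = 9 − 8 = 1, and the invariant factors of ∂_1 are all 1, so H_0 ≅ Z.
  H_1: rank ker ∂_1 − rank ∂_2 = (27 − 8) − 18 = 1, and ∂_2 has invariant factor 2 > 1, so H_1 ≅ Z × Z/2.
  H_2: rank ker ∂_2 − rank ∂_3 = (18 − 18) − 0 = 0, and there is no ∂_3, so H_2 ≅ 0.

As a check, the Euler characteristic is 9 − 27 + 18 = 0, which agrees with 1 − 1 + 0 = 0.
(K is a triangulation of the Klein bottle.)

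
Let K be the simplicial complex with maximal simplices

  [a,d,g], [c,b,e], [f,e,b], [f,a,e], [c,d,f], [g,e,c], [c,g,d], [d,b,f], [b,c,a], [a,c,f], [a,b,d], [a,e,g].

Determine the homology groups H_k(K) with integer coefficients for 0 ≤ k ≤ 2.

Fix the vertex order a < b < c < d < e < f < g and write every simplex with vertices in increasing order. Then dim K = 2 and the simplices of K are:

  0-simplices (7): a, b, c, d, e, f, g
  1-simplices (18): ab, ac, ad, ae, af, ag, bc, bd, be, bf, cd, ce, cf, cg, df, dg, ef, eg
  2-simplices (12): abc, abd, acf, adg, aef, aeg, bce, bdf, bef, cdf, cdg, ceg

so the chain groups are C_0 ≅ Z^7, C_1 ≅ Z^18, C_2 ≅ Z^12.

The boundary map ∂_1: C_1 → C_0 maps an edge to its endpoints' difference, ∂[p,q] = q − p.
The 7×18 boundary matrix has rank 6 and Smith normal form diag(1,1,1,1,1,1).

Boundary ∂_2: C_2 → C_1 sends each 2-simplex [p,q,r] to [q,r] − [p,r] + [p,q]. For instance
  ∂adg = dg − ag + ad,
  ∂aeg = eg − ag + ae.
This gives a 18×12 integer matrix of rank 12; reducing to Smith normal form yields diagonal entries (1,1,1,1,1,1,1,1,1,1,1,2).

From H_k ≅ ker(∂_k) / im(∂_{k+1}) we obtain:

  H_0: rank C_0 − rank ∂_1 = 7 − 6 = 1, and the invariant factors of ∂_1 are all 1, so H_0 = Z.
  H_1: rank ker ∂_1 − rank ∂_2 = (18 − 6) − 12 = 0, and ∂_2 has invariant factor 2 > 1, so H_1 = Z/2.
  H_2: rank ker ∂_2 − rank ∂_3 = (12 − 12) − 0 = 0, and there is no ∂_3, so H_2 = 0.

(K is a triangulation of the real projective plane RP^2.)

H_0 = Z,  H_1 = Z/2,  H_2 = 0.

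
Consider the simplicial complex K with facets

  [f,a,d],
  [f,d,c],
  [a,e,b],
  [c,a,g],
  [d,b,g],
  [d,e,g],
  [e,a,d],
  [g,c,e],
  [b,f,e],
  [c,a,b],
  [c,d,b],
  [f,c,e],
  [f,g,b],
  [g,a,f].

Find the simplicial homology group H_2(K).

H_2 = Z.

Take the total order a < b < c < d < e < f < g on the vertex set. Then K (dimension 2) consists of the simplices:

  0-simplices (7): a, b, c, d, e, f, g
  1-simplices (21): ab, ac, ad, ae, af, ag, bc, bd, be, bf, bg, cd, ce, cf, cg, de, df, dg, ef, eg, fg
  2-simplices (14): abc, abe, acg, ade, adf, afg, bcd, bdg, bef, bfg, cdf, cef, ceg, deg

giving chain groups C_0 ≅ Z^7, C_1 ≅ Z^21, C_2 ≅ Z^14.

The boundary map ∂_1: C_1 → C_0 is given by ∂[p,q] = [q] − [p].
As a 7×21 matrix over Z this has rank 6, with invariant factors (1,1,1,1,1,1).

∂_2: C_2 → C_1 acts by ∂[p,q,r] = [q,r] − [p,r] + [p,q]. For instance
  ∂abc = bc − ac + ab,
  ∂abe = be − ae + ab.
As a 21×14 matrix over Z this has rank 13, with invariant factors (1,1,1,1,1,1,1,1,1,1,1,1,1).

From H_k ≅ ker(∂_k) / im(∂_{k+1}) we obtain:

  H_2: rank ker ∂_2 − rank ∂_3 = (14 − 13) − 0 = 1, and there is no ∂_3, so H_2 ≅ Z.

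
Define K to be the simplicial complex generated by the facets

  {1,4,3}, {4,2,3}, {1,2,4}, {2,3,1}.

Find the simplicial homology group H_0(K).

Order the vertices as 1 < 2 < 3 < 4. Listing each simplex with vertices in this order, K has dimension 2 with simplices:

  0-simplices (4): [1], [2], [3], [4]
  1-simplices (6): [1,2], [1,3], [1,4], [2,3], [2,4], [3,4]
  2-simplices (4): [1,2,3], [1,2,4], [1,3,4], [2,3,4]

Hence C_0 ≅ Z^4, C_1 ≅ Z^6, C_2 ≅ Z^4.

Boundary ∂_1: C_1 → C_0 sends each edge [p,q] (with p < q) to q − p. For instance
  ∂[3,4] = [4] − [3].
The 4×6 boundary matrix has rank 3 and Smith normal form diag(1,1,1).

The boundary map ∂_2: C_2 → C_1 sends each 2-simplex [p,q,r] to [q,r] − [p,r] + [p,q]. For instance
  ∂[1,3,4] = [3,4] − [1,4] + [1,3],
  ∂[1,2,3] = [2,3] − [1,3] + [1,2].
The resulting 6×4 matrix has rank 3, and its Smith normal form has invariant factors (1,1,1).

Computing H_k = (kernel of ∂_k) / (image of ∂_{k+1}):

  H_0: rank C_0 − rank ∂_1 = 4 − 3 = 1, and the invariant factors of ∂_1 are all 1, so H_0 = Z.

(K is a triangulation of the 2-sphere S^2.)

H_0 ≅ Z.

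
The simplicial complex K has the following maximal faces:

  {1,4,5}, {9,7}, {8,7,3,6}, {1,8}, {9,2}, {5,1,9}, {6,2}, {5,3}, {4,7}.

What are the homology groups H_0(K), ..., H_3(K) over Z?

H_0 ≅ Z,  H_1 ≅ Z^4,  H_2 = 0,  H_3 = 0.

Take the total order 1 < 2 < 3 < 4 < 5 < 6 < 7 < 8 < 9 on the vertex set. Then K (dimension 3) consists of the simplices:

  0-simplices (9): [1], [2], [3], [4], [5], [6], [7], [8], [9]
  1-simplices (17): [1,4], [1,5], [1,8], [1,9], [2,6], [2,9], [3,5], [3,6], [3,7], [3,8], [4,5], [4,7], [5,9], [6,7], [6,8], [7,8], [7,9]
  2-simplices (6): [1,4,5], [1,5,9], [3,6,7], [3,6,8], [3,7,8], [6,7,8]
  3-simplices (1): [3,6,7,8]

so the chain groups are C_0 ≅ Z^9, C_1 ≅ Z^17, C_2 ≅ Z^6, C_3 ≅ Z^1.

Boundary ∂_1: C_1 → C_0 is given by ∂[p,q] = [q] − [p].
This gives a 9×17 integer matrix of rank 8; reducing to Smith normal form yields diagonal entries (1,1,1,1,1,1,1,1).

The boundary map ∂_2: C_2 → C_1 maps a triangle to the signed sum of its edges. For instance
  ∂[3,6,7] = [6,7] − [3,7] + [3,6],
  ∂[1,5,9] = [5,9] − [1,9] + [1,5].
The 17×6 boundary matrix has rank 5 and Smith normal form diag(1,1,1,1,1).

∂_3: C_3 → C_2 sends each 3-simplex σ to the alternating sum Σ_i (−1)^i (σ with its i-th vertex removed). For instance
  ∂[3,6,7,8] = [6,7,8] − [3,7,8] + [3,6,8] − [3,6,7].
As a 6×1 matrix over Z this has rank 1, with invariant factors (1).

Now H_k = ker ∂_k / im ∂_{k+1}, so:

  H_0: rank C_0 − rank ∂_1 = 9 − 8 = 1, and the invariant factors of ∂_1 are all 1, so H_0 ≅ Z.
  H_1: rank ker ∂_1 − rank ∂_2 = (17 − 8) − 5 = 4, and the invariant factors of ∂_2 are all 1, so H_1 ≅ Z^4.
  H_2: rank ker ∂_2 − rank ∂_3 = (6 − 5) − 1 = 0, and the invariant factors of ∂_3 are all 1, so H_2 ≅ 0.
  H_3: rank ker ∂_3 − rank ∂_4 = (1 − 1) − 0 = 0, and there is no ∂_4, so H_3 ≅ 0.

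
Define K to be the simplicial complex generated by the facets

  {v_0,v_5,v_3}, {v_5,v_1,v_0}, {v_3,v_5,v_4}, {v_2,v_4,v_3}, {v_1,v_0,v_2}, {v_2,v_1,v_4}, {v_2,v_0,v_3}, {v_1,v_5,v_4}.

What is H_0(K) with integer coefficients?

We work with the vertex ordering v_0 < v_1 < v_2 < v_3 < v_4 < v_5. The simplices of K, each written with vertices in increasing order, are:

  0-simplices (6): [v_0], [v_1], [v_2], [v_3], [v_4], [v_5]
  1-simplices (12): [v_0,v_1], [v_0,v_2], [v_0,v_3], [v_0,v_5], [v_1,v_2], [v_1,v_4], [v_1,v_5], [v_2,v_3], [v_2,v_4], [v_3,v_4], [v_3,v_5], [v_4,v_5]
  2-simplices (8): [v_0,v_1,v_2], [v_0,v_1,v_5], [v_0,v_2,v_3], [v_0,v_3,v_5], [v_1,v_2,v_4], [v_1,v_4,v_5], [v_2,v_3,v_4], [v_3,v_4,v_5]

so the chain groups are C_0 ≅ Z^6, C_1 ≅ Z^12, C_2 ≅ Z^8.

The boundary map ∂_1: C_1 → C_0 is given by ∂[p,q] = [q] − [p].
The 6×12 boundary matrix has rank 5 and Smith normal form diag(1,1,1,1,1).

∂_2: C_2 → C_1 acts by ∂[p,q,r] = [q,r] − [p,r] + [p,q]. For instance
  ∂[v_0,v_2,v_3] = [v_2,v_3] − [v_0,v_3] + [v_0,v_2],
  ∂[v_1,v_4,v_5] = [v_4,v_5] − [v_1,v_5] + [v_1,v_4].
As a 12×8 matrix over Z this has rank 7, with invariant factors (1,1,1,1,1,1,1).

Computing H_k = (kernel of ∂_k) / (image of ∂_{k+1}):

  H_0: rank C_0 − rank ∂_1 = 6 − 5 = 1, and the invariant factors of ∂_1 are all 1, so H_0 ≅ Z.

H_0 = Z.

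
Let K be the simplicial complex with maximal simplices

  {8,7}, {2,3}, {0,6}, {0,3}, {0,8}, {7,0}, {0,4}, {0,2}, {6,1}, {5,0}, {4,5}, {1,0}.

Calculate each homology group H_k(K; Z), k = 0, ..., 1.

Fix the vertex order 0 < 1 < 2 < 3 < 4 < 5 < 6 < 7 < 8 and write every simplex with vertices in increasing order. Then dim K = 1 and the simplices of K are:

  0-simplices (9): [0], [1], [2], [3], [4], [5], [6], [7], [8]
  1-simplices (12): [0,1], [0,2], [0,3], [0,4], [0,5], [0,6], [0,7], [0,8], [1,6], [2,3], [4,5], [7,8]

giving chain groups C_0 ≅ Z^9, C_1 ≅ Z^12.

The boundary map ∂_1: C_1 → C_0 sends each edge [p,q] (with p < q) to q − p. For instance
  ∂[0,5] = [5] − [0].
The 9×12 boundary matrix has rank 8 and Smith normal form diag(1,1,1,1,1,1,1,1).

Now H_k = ker ∂_k / im ∂_{k+1}, so:

  H_0: rank C_0 − rank ∂_1 = 9 − 8 = 1, and the invariant factors of ∂_1 are all 1, so H_0 ≅ Z.
  H_1: rank ker ∂_1 − rank ∂_2 = (12 − 8) − 0 = 4, and there is no ∂_2, so H_1 ≅ Z^4.

H_0 = Z,  H_1 = Z^4.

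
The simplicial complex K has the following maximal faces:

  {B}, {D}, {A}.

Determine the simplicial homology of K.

Take the total order A < B < D on the vertex set. Then K (dimension 0) consists of the simplices:

  0-simplices (3): A, B, D

so the chain groups are C_0 ≅ Z^3.

Reading off H_k = ker ∂_k / im ∂_{k+1}:

  H_0: rank C_0 − rank ∂_1 = 3 − 0 = 3, and there is no ∂_1, so H_0 ≅ Z^3.

H_0 ≅ Z^3.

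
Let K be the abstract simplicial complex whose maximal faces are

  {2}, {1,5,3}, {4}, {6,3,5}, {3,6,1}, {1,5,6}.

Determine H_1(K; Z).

H_1 ≅ 0.

We work with the vertex ordering 1 < 2 < 3 < 4 < 5 < 6. The simplices of K, each written with vertices in increasing order, are:

  0-simplices (6): [1], [2], [3], [4], [5], [6]
  1-simplices (6): [1,3], [1,5], [1,6], [3,5], [3,6], [5,6]
  2-simplices (4): [1,3,5], [1,3,6], [1,5,6], [3,5,6]

giving chain groups C_0 ≅ Z^6, C_1 ≅ Z^6, C_2 ≅ Z^4.

∂_1: C_1 → C_0 sends each edge [p,q] (with p < q) to q − p.
As a 6×6 matrix over Z this has rank 3, with invariant factors (1,1,1).

∂_2: C_2 → C_1 acts by ∂[p,q,r] = [q,r] − [p,r] + [p,q]. For instance
  ∂[1,3,6] = [3,6] − [1,6] + [1,3],
  ∂[1,3,5] = [3,5] − [1,5] + [1,3].
The resulting 6×4 matrix has rank 3, and its Smith normal form has invariant factors (1,1,1).

Now H_k = ker ∂_k / im ∂_{k+1}, so:

  H_1: rank ker ∂_1 − rank ∂_2 = (6 − 3) − 3 = 0, and the invariant factors of ∂_2 are all 1, so H_1 = 0.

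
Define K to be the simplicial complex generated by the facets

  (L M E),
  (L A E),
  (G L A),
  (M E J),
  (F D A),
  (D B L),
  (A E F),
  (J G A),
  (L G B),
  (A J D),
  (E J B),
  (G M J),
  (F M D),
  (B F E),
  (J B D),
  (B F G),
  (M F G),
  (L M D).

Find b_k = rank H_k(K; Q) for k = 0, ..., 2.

b_0 = 1, b_1 = 2, b_2 = 1.

K has 9 vertices, 27 edges, 18 triangles.
rank ∂_0 = 0, rank ∂_1 = 8 ⇒ b_0 = 9 − 0 − 8 = 1; all invariant factors of ∂_1 are 1 so no torsion. So H_0 ≅ Z.
rank ∂_1 = 8, rank ∂_2 = 17 ⇒ b_1 = 27 − 8 − 17 = 2; all invariant factors of ∂_2 are 1 so no torsion. So H_1 ≅ Z^2.
rank ∂_2 = 17, rank ∂_3 = 0 ⇒ b_2 = 18 − 17 − 0 = 1. So H_2 ≅ Z.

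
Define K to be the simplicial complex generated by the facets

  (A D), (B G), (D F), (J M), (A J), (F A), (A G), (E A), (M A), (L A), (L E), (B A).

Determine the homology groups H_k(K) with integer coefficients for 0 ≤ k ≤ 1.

K has 9 vertices, 12 edges.
rank ∂_0 = 0, rank ∂_1 = 8 ⇒ b_0 = 9 − 0 − 8 = 1; all invariant factors of ∂_1 are 1 so no torsion. So H_0 ≅ Z.
rank ∂_1 = 8, rank ∂_2 = 0 ⇒ b_1 = 12 − 8 − 0 = 4. So H_1 ≅ Z^4.

H_0 ≅ Z,  H_1 ≅ Z^4.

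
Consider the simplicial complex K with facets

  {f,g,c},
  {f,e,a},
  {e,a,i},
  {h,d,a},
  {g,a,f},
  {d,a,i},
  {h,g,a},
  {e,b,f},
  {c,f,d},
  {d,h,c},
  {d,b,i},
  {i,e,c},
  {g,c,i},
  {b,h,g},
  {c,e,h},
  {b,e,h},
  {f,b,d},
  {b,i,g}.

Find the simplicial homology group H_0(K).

Take the total order a < b < c < d < e < f < g < h < i on the vertex set. Then K (dimension 2) consists of the simplices:

  0-simplices (9): a, b, c, d, e, f, g, h, i
  1-simplices (27): ad, ae, af, ag, ah, ai, bd, be, bf, bg, bh, bi, cd, ce, cf, cg, ch, ci, df, dh, di, ef, eh, ei, fg, gh, gi
  2-simplices (18): adh, adi, aef, aei, afg, agh, bdf, bdi, bef, beh, bgh, bgi, cdf, cdh, ceh, cei, cfg, cgi

giving chain groups C_0 ≅ Z^9, C_1 ≅ Z^27, C_2 ≅ Z^18.

Boundary ∂_1: C_1 → C_0 maps an edge to its endpoints' difference, ∂[p,q] = q − p. For instance
  ∂eh = h − e.
The 9×27 boundary matrix has rank 8 and Smith normal form diag(1,1,1,1,1,1,1,1).

Boundary ∂_2: C_2 → C_1 maps a triangle to the signed sum of its edges. For instance
  ∂aef = ef − af + ae,
  ∂bgi = gi − bi + bg.
The resulting 27×18 matrix has rank 17, and its Smith normal form has invariant factors (1,1,1,1,1,1,1,1,1,1,1,1,1,1,1,1,1).

Reading off H_k = ker ∂_k / im ∂_{k+1}:

  H_0: rank C_0 − rank ∂_1 = 9 − 8 = 1, and the invariant factors of ∂_1 are all 1, so H_0 ≅ Z.

(K is a triangulation of the torus T^2.)

H_0 = Z.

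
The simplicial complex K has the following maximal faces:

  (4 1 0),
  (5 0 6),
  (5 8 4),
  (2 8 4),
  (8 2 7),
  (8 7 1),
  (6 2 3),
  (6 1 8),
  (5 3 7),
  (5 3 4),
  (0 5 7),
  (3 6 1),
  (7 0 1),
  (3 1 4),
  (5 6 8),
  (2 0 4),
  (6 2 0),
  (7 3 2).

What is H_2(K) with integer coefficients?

Fix the vertex order 0 < 1 < 2 < 3 < 4 < 5 < 6 < 7 < 8 and write every simplex with vertices in increasing order. Then dim K = 2 and the simplices of K are:

  0-simplices (9): [0], [1], [2], [3], [4], [5], [6], [7], [8]
  1-simplices (27): (27 of them)
  2-simplices (18): [0,1,4], [0,1,7], [0,2,4], [0,2,6], [0,5,6], [0,5,7], [1,3,4], [1,3,6], [1,6,8], [1,7,8], [2,3,6], [2,3,7], [2,4,8], [2,7,8], [3,4,5], [3,5,7], [4,5,8], [5,6,8]

so the chain groups are C_0 ≅ Z^9, C_1 ≅ Z^27, C_2 ≅ Z^18.

Boundary ∂_1: C_1 → C_0 maps an edge to its endpoints' difference, ∂[p,q] = q − p.
This gives a 9×27 integer matrix of rank 8; reducing to Smith normal form yields diagonal entries (1,1,1,1,1,1,1,1).

Boundary ∂_2: C_2 → C_1 acts by ∂[p,q,r] = [q,r] − [p,r] + [p,q]. For instance
  ∂[0,1,7] = [1,7] − [0,7] + [0,1],
  ∂[4,5,8] = [5,8] − [4,8] + [4,5].
This gives a 27×18 integer matrix of rank 17; reducing to Smith normal form yields diagonal entries (1,1,1,1,1,1,1,1,1,1,1,1,1,1,1,1,1).

Reading off H_k = ker ∂_k / im ∂_{k+1}:

  H_2: rank ker ∂_2 − rank ∂_3 = (18 − 17) − 0 = 1, and there is no ∂_3, so H_2 = Z.

(K is a triangulation of the torus T^2.)

H_2 ≅ Z.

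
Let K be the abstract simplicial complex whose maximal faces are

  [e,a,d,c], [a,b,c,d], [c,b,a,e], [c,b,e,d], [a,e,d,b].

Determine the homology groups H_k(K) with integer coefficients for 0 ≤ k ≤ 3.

Take the total order a < b < c < d < e on the vertex set. Then K (dimension 3) consists of the simplices:

  0-simplices (5): a, b, c, d, e
  1-simplices (10): ab, ac, ad, ae, bc, bd, be, cd, ce, de
  2-simplices (10): abc, abd, abe, acd, ace, ade, bcd, bce, bde, cde
  3-simplices (5): abcd, abce, abde, acde, bcde

Hence C_0 ≅ Z^5, C_1 ≅ Z^10, C_2 ≅ Z^10, C_3 ≅ Z^5.

Boundary ∂_1: C_1 → C_0 sends each edge [p,q] (with p < q) to q − p. For instance
  ∂be = e − b.
As a 5×10 matrix over Z this has rank 4, with invariant factors (1,1,1,1).

∂_2: C_2 → C_1 sends each 2-simplex [p,q,r] to [q,r] − [p,r] + [p,q]. For instance
  ∂abe = be − ae + ab,
  ∂acd = cd − ad + ac.
As a 10×10 matrix over Z this has rank 6, with invariant factors (1,1,1,1,1,1).

Boundary ∂_3: C_3 → C_2 sends each 3-simplex σ to the alternating sum Σ_i (−1)^i (σ with its i-th vertex removed). For instance
  ∂abde = bde − ade + abe − abd,
  ∂abce = bce − ace + abe − abc.
As a 10×5 matrix over Z this has rank 4, with invariant factors (1,1,1,1).

Computing H_k = (kernel of ∂_k) / (image of ∂_{k+1}):

  H_0: rank C_0 − rank ∂_1 = 5 − 4 = 1, and the invariant factors of ∂_1 are all 1, so H_0 = Z.
  H_1: rank ker ∂_1 − rank ∂_2 = (10 − 4) − 6 = 0, and the invariant factors of ∂_2 are all 1, so H_1 = 0.
  H_2: rank ker ∂_2 − rank ∂_3 = (10 − 6) − 4 = 0, and the invariant factors of ∂_3 are all 1, so H_2 = 0.
  H_3: rank ker ∂_3 − rank ∂_4 = (5 − 4) − 0 = 1, and there is no ∂_4, so H_3 = Z.

H_0 ≅ Z,  H_1 = 0,  H_2 = 0,  H_3 ≅ Z.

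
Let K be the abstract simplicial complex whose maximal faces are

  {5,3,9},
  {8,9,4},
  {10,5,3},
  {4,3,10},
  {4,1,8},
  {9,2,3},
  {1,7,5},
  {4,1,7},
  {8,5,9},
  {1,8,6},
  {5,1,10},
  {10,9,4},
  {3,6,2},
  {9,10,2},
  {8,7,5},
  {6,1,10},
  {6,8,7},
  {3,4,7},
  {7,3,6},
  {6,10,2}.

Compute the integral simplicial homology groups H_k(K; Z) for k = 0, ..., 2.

Fix the vertex order 1 < 2 < 3 < 4 < 5 < 6 < 7 < 8 < 9 < 10 and write every simplex with vertices in increasing order. Then dim K = 2 and the simplices of K are:

  0-simplices (10): [1], [2], [3], [4], [5], [6], [7], [8], [9], [10]
  1-simplices (30): (30 of them)
  2-simplices (20): (20 of them)

so the chain groups are C_0 ≅ Z^10, C_1 ≅ Z^30, C_2 ≅ Z^20.

The boundary map ∂_1: C_1 → C_0 maps an edge to its endpoints' difference, ∂[p,q] = q − p. For instance
  ∂[6,8] = [8] − [6].
This gives a 10×30 integer matrix of rank 9; reducing to Smith normal form yields diagonal entries (1,1,1,1,1,1,1,1,1).

Boundary ∂_2: C_2 → C_1 maps a triangle to the signed sum of its edges. For instance
  ∂[4,9,10] = [9,10] − [4,10] + [4,9],
  ∂[6,7,8] = [7,8] − [6,8] + [6,7].
The resulting 30×20 matrix has rank 20, and its Smith normal form has invariant factors (1,1,1,1,1,1,1,1,1,1,1,1,1,1,1,1,1,1,1,2).

From H_k ≅ ker(∂_k) / im(∂_{k+1}) we obtain:

  H_0: rank C_0 − rank ∂_1 = 10 − 9 = 1, and the invariant factors of ∂_1 are all 1, so H_0 = Z.
  H_1: rank ker ∂_1 − rank ∂_2 = (30 − 9) − 20 = 1, and ∂_2 has invariant factor 2 > 1, so H_1 = Z × Z/2.
  H_2: rank ker ∂_2 − rank ∂_3 = (20 − 20) − 0 = 0, and there is no ∂_3, so H_2 = 0.

H_0 ≅ Z,  H_1 ≅ Z × Z/2,  H_2 = 0.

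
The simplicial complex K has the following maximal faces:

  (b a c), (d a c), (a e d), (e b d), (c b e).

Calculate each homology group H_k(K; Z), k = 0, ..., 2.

Take the total order a < b < c < d < e on the vertex set. Then K (dimension 2) consists of the simplices:

  0-simplices (5): a, b, c, d, e
  1-simplices (10): ab, ac, ad, ae, bc, bd, be, cd, ce, de
  2-simplices (5): abc, acd, ade, bce, bde

Hence C_0 ≅ Z^5, C_1 ≅ Z^10, C_2 ≅ Z^5.

∂_1: C_1 → C_0 maps an edge to its endpoints' difference, ∂[p,q] = q − p.
As a 5×10 matrix over Z this has rank 4, with invariant factors (1,1,1,1).

The boundary map ∂_2: C_2 → C_1 maps a triangle to the signed sum of its edges. For instance
  ∂abc = bc − ac + ab,
  ∂ade = de − ae + ad.
The resulting 10×5 matrix has rank 5, and its Smith normal form has invariant factors (1,1,1,1,1).

Computing H_k = (kernel of ∂_k) / (image of ∂_{k+1}):

  H_0: rank C_0 − rank ∂_1 = 5 − 4 = 1, and the invariant factors of ∂_1 are all 1, so H_0 ≅ Z.
  H_1: rank ker ∂_1 − rank ∂_2 = (10 − 4) − 5 = 1, and the invariant factors of ∂_2 are all 1, so H_1 ≅ Z.
  H_2: rank ker ∂_2 − rank ∂_3 = (5 − 5) − 0 = 0, and there is no ∂_3, so H_2 ≅ 0.

As a check, the Euler characteristic is 5 − 10 + 5 = 0, which agrees with 1 − 1 + 0 = 0.

H_0 = Z,  H_1 = Z,  H_2 = 0.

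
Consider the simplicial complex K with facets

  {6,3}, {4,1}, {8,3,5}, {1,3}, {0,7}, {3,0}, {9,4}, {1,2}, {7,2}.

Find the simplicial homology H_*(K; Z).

Fix the vertex order 0 < 1 < 2 < 3 < 4 < 5 < 6 < 7 < 8 < 9 and write every simplex with vertices in increasing order. Then dim K = 2 and the simplices of K are:

  0-simplices (10): [0], [1], [2], [3], [4], [5], [6], [7], [8], [9]
  1-simplices (11): [0,3], [0,7], [1,2], [1,3], [1,4], [2,7], [3,5], [3,6], [3,8], [4,9], [5,8]
  2-simplices (1): [3,5,8]

so the chain groups are C_0 ≅ Z^10, C_1 ≅ Z^11, C_2 ≅ Z^1.

∂_1: C_1 → C_0 is given by ∂[p,q] = [q] − [p]. For instance
  ∂[4,9] = [9] − [4].
The 10×11 boundary matrix has rank 9 and Smith normal form diag(1,1,1,1,1,1,1,1,1).

Boundary ∂_2: C_2 → C_1 acts by ∂[p,q,r] = [q,r] − [p,r] + [p,q]. For instance
  ∂[3,5,8] = [5,8] − [3,8] + [3,5].
The 11×1 boundary matrix has rank 1 and Smith normal form diag(1).

Now H_k = ker ∂_k / im ∂_{k+1}, so:

  H_0: rank C_0 − rank ∂_1 = 10 − 9 = 1, and the invariant factors of ∂_1 are all 1, so H_0 = Z.
  H_1: rank ker ∂_1 − rank ∂_2 = (11 − 9) − 1 = 1, and the invariant factors of ∂_2 are all 1, so H_1 = Z.
  H_2: rank ker ∂_2 − rank ∂_3 = (1 − 1) − 0 = 0, and there is no ∂_3, so H_2 = 0.

H_0 ≅ Z,  H_1 ≅ Z,  H_2 = 0.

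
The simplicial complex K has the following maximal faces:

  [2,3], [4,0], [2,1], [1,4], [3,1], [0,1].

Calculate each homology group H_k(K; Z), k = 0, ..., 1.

H_0 ≅ Z,  H_1 ≅ Z^2.

Take the total order 0 < 1 < 2 < 3 < 4 on the vertex set. Then K (dimension 1) consists of the simplices:

  0-simplices (5): [0], [1], [2], [3], [4]
  1-simplices (6): [0,1], [0,4], [1,2], [1,3], [1,4], [2,3]

so the chain groups are C_0 ≅ Z^5, C_1 ≅ Z^6.

Boundary ∂_1: C_1 → C_0 maps an edge to its endpoints' difference, ∂[p,q] = q − p. For instance
  ∂[0,4] = [4] − [0].
As a 5×6 matrix over Z this has rank 4, with invariant factors (1,1,1,1).

Now H_k = ker ∂_k / im ∂_{k+1}, so:

  H_0: rank C_0 − rank ∂_1 = 5 − 4 = 1, and the invariant factors of ∂_1 are all 1, so H_0 ≅ Z.
  H_1: rank ker ∂_1 − rank ∂_2 = (6 − 4) − 0 = 2, and there is no ∂_2, so H_1 ≅ Z^2.

As a check, the Euler characteristic is 5 − 6 = -1, which agrees with 1 − 2 = -1.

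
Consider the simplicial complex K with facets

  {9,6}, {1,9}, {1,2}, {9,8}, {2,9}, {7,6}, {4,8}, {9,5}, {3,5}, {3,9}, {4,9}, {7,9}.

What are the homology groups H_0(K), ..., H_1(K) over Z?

H_0 = Z,  H_1 = Z^4.

Order the vertices as 1 < 2 < 3 < 4 < 5 < 6 < 7 < 8 < 9. Listing each simplex with vertices in this order, K has dimension 1 with simplices:

  0-simplices (9): [1], [2], [3], [4], [5], [6], [7], [8], [9]
  1-simplices (12): [1,2], [1,9], [2,9], [3,5], [3,9], [4,8], [4,9], [5,9], [6,7], [6,9], [7,9], [8,9]

giving chain groups C_0 ≅ Z^9, C_1 ≅ Z^12.

Boundary ∂_1: C_1 → C_0 sends each edge [p,q] (with p < q) to q − p.
The 9×12 boundary matrix has rank 8 and Smith normal form diag(1,1,1,1,1,1,1,1).

Reading off H_k = ker ∂_k / im ∂_{k+1}:

  H_0: rank C_0 − rank ∂_1 = 9 − 8 = 1, and the invariant factors of ∂_1 are all 1, so H_0 ≅ Z.
  H_1: rank ker ∂_1 − rank ∂_2 = (12 − 8) − 0 = 4, and there is no ∂_2, so H_1 ≅ Z^4.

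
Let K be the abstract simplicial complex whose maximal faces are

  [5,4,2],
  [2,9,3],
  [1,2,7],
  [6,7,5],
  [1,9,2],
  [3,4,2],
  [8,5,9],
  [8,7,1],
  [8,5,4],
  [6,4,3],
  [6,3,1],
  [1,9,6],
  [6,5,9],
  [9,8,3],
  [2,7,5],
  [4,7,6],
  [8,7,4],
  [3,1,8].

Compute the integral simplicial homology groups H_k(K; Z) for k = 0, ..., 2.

K has 9 vertices, 27 edges, 18 triangles.
rank ∂_0 = 0, rank ∂_1 = 8 ⇒ b_0 = 9 − 0 − 8 = 1; all invariant factors of ∂_1 are 1 so no torsion. So H_0 = Z.
rank ∂_1 = 8, rank ∂_2 = 18 ⇒ b_1 = 27 − 8 − 18 = 1; ∂_2 has invariant factor(s) [2] giving torsion. So H_1 = Z ⊕ Z/2.
rank ∂_2 = 18, rank ∂_3 = 0 ⇒ b_2 = 18 − 18 − 0 = 0. So H_2 = 0.

H_0 ≅ Z,  H_1 ≅ Z ⊕ Z/2,  H_2 = 0.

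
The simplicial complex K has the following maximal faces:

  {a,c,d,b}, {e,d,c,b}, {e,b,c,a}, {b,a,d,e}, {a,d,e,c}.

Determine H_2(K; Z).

H_2 ≅ 0.

Take the total order a < b < c < d < e on the vertex set. Then K (dimension 3) consists of the simplices:

  0-simplices (5): a, b, c, d, e
  1-simplices (10): ab, ac, ad, ae, bc, bd, be, cd, ce, de
  2-simplices (10): abc, abd, abe, acd, ace, ade, bcd, bce, bde, cde
  3-simplices (5): abcd, abce, abde, acde, bcde

so the chain groups are C_0 ≅ Z^5, C_1 ≅ Z^10, C_2 ≅ Z^10, C_3 ≅ Z^5.

∂_1: C_1 → C_0 is given by ∂[p,q] = [q] − [p].
The 5×10 boundary matrix has rank 4 and Smith normal form diag(1,1,1,1).

∂_2: C_2 → C_1 sends each 2-simplex [p,q,r] to [q,r] − [p,r] + [p,q]. For instance
  ∂ace = ce − ae + ac,
  ∂cde = de − ce + cd.
The resulting 10×10 matrix has rank 6, and its Smith normal form has invariant factors (1,1,1,1,1,1).

The boundary map ∂_3: C_3 → C_2 sends each 3-simplex σ to the alternating sum Σ_i (−1)^i (σ with its i-th vertex removed). For instance
  ∂bcde = cde − bde + bce − bcd,
  ∂abde = bde − ade + abe − abd.
This gives a 10×5 integer matrix of rank 4; reducing to Smith normal form yields diagonal entries (1,1,1,1).

Now H_k = ker ∂_k / im ∂_{k+1}, so:

  H_2: rank ker ∂_2 − rank ∂_3 = (10 − 6) − 4 = 0, and the invariant factors of ∂_3 are all 1, so H_2 ≅ 0.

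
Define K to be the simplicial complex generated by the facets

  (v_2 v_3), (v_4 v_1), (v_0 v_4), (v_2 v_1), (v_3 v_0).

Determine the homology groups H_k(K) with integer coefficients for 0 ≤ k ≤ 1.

Order the vertices as v_0 < v_1 < v_2 < v_3 < v_4. Listing each simplex with vertices in this order, K has dimension 1 with simplices:

  0-simplices (5): [v_0], [v_1], [v_2], [v_3], [v_4]
  1-simplices (5): [v_0,v_3], [v_0,v_4], [v_1,v_2], [v_1,v_4], [v_2,v_3]

giving chain groups C_0 ≅ Z^5, C_1 ≅ Z^5.

The boundary map ∂_1: C_1 → C_0 sends each edge [p,q] (with p < q) to q − p. For instance
  ∂[v_0,v_3] = [v_3] − [v_0].
The 5×5 boundary matrix has rank 4 and Smith normal form diag(1,1,1,1).

Computing H_k = (kernel of ∂_k) / (image of ∂_{k+1}):

  H_0: rank C_0 − rank ∂_1 = 5 − 4 = 1, and the invariant factors of ∂_1 are all 1, so H_0 ≅ Z.
  H_1: rank ker ∂_1 − rank ∂_2 = (5 − 4) − 0 = 1, and there is no ∂_2, so H_1 ≅ Z.

As a check, the Euler characteristic is 5 − 5 = 0, which agrees with 1 − 1 = 0.

H_0 = Z,  H_1 = Z.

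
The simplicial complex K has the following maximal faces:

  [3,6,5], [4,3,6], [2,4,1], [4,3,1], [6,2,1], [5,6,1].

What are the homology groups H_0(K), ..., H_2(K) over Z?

Fix the vertex order 1 < 2 < 3 < 4 < 5 < 6 and write every simplex with vertices in increasing order. Then dim K = 2 and the simplices of K are:

  0-simplices (6): [1], [2], [3], [4], [5], [6]
  1-simplices (12): [1,2], [1,3], [1,4], [1,5], [1,6], [2,4], [2,6], [3,4], [3,5], [3,6], [4,6], [5,6]
  2-simplices (6): [1,2,4], [1,2,6], [1,3,4], [1,5,6], [3,4,6], [3,5,6]

giving chain groups C_0 ≅ Z^6, C_1 ≅ Z^12, C_2 ≅ Z^6.

The boundary map ∂_1: C_1 → C_0 maps an edge to its endpoints' difference, ∂[p,q] = q − p.
This gives a 6×12 integer matrix of rank 5; reducing to Smith normal form yields diagonal entries (1,1,1,1,1).

The boundary map ∂_2: C_2 → C_1 maps a triangle to the signed sum of its edges. For instance
  ∂[1,3,4] = [3,4] − [1,4] + [1,3],
  ∂[1,5,6] = [5,6] − [1,6] + [1,5].
This gives a 12×6 integer matrix of rank 6; reducing to Smith normal form yields diagonal entries (1,1,1,1,1,1).

Now H_k = ker ∂_k / im ∂_{k+1}, so:

  H_0: rank C_0 − rank ∂_1 = 6 − 5 = 1, and the invariant factors of ∂_1 are all 1, so H_0 ≅ Z.
  H_1: rank ker ∂_1 − rank ∂_2 = (12 − 5) − 6 = 1, and the invariant factors of ∂_2 are all 1, so H_1 ≅ Z.
  H_2: rank ker ∂_2 − rank ∂_3 = (6 − 6) − 0 = 0, and there is no ∂_3, so H_2 ≅ 0.

H_0 ≅ Z,  H_1 ≅ Z,  H_2 = 0.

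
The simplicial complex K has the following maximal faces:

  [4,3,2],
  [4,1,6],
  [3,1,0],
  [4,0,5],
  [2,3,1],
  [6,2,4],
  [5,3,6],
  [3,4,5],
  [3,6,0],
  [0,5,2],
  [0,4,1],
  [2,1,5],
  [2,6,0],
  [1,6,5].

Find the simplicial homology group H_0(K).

We work with the vertex ordering 0 < 1 < 2 < 3 < 4 < 5 < 6. The simplices of K, each written with vertices in increasing order, are:

  0-simplices (7): [0], [1], [2], [3], [4], [5], [6]
  1-simplices (21): [0,1], [0,2], [0,3], [0,4], [0,5], [0,6], [1,2], [1,3], [1,4], [1,5], [1,6], [2,3], [2,4], [2,5], [2,6], [3,4], [3,5], [3,6], [4,5], [4,6], [5,6]
  2-simplices (14): [0,1,3], [0,1,4], [0,2,5], [0,2,6], [0,3,6], [0,4,5], [1,2,3], [1,2,5], [1,4,6], [1,5,6], [2,3,4], [2,4,6], [3,4,5], [3,5,6]

giving chain groups C_0 ≅ Z^7, C_1 ≅ Z^21, C_2 ≅ Z^14.

∂_1: C_1 → C_0 maps an edge to its endpoints' difference, ∂[p,q] = q − p. For instance
  ∂[5,6] = [6] − [5].
The 7×21 boundary matrix has rank 6 and Smith normal form diag(1,1,1,1,1,1).

∂_2: C_2 → C_1 sends each 2-simplex [p,q,r] to [q,r] − [p,r] + [p,q]. For instance
  ∂[0,2,6] = [2,6] − [0,6] + [0,2],
  ∂[0,3,6] = [3,6] − [0,6] + [0,3].
The resulting 21×14 matrix has rank 13, and its Smith normal form has invariant factors (1,1,1,1,1,1,1,1,1,1,1,1,1).

Now H_k = ker ∂_k / im ∂_{k+1}, so:

  H_0: rank C_0 − rank ∂_1 = 7 − 6 = 1, and the invariant factors of ∂_1 are all 1, so H_0 ≅ Z.

(K is a triangulation of the torus T^2.)

H_0 ≅ Z.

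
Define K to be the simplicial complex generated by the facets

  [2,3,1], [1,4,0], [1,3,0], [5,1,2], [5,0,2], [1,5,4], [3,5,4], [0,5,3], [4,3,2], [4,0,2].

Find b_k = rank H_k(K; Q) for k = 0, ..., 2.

b_0 = 1, b_1 = 0, b_2 = 0.

Fix the vertex order 0 < 1 < 2 < 3 < 4 < 5 and write every simplex with vertices in increasing order. Then dim K = 2 and the simplices of K are:

  0-simplices (6): [0], [1], [2], [3], [4], [5]
  1-simplices (15): [0,1], [0,2], [0,3], [0,4], [0,5], [1,2], [1,3], [1,4], [1,5], [2,3], [2,4], [2,5], [3,4], [3,5], [4,5]
  2-simplices (10): [0,1,3], [0,1,4], [0,2,4], [0,2,5], [0,3,5], [1,2,3], [1,2,5], [1,4,5], [2,3,4], [3,4,5]

giving chain groups C_0 ≅ Z^6, C_1 ≅ Z^15, C_2 ≅ Z^10.

Boundary ∂_1: C_1 → C_0 sends each edge [p,q] (with p < q) to q − p. For instance
  ∂[3,5] = [5] − [3].
As a 6×15 matrix over Z this has rank 5, with invariant factors (1,1,1,1,1).

Boundary ∂_2: C_2 → C_1 sends each 2-simplex [p,q,r] to [q,r] − [p,r] + [p,q]. For instance
  ∂[0,3,5] = [3,5] − [0,5] + [0,3],
  ∂[1,2,3] = [2,3] − [1,3] + [1,2].
The resulting 15×10 matrix has rank 10, and its Smith normal form has invariant factors (1,1,1,1,1,1,1,1,1,2).

From H_k ≅ ker(∂_k) / im(∂_{k+1}) we obtain:

  H_0: rank C_0 − rank ∂_1 = 6 − 5 = 1, and the invariant factors of ∂_1 are all 1, so H_0 ≅ Z.
  H_1: rank ker ∂_1 − rank ∂_2 = (15 − 5) − 10 = 0, and ∂_2 has invariant factor 2 > 1, so H_1 ≅ Z/2Z.
  H_2: rank ker ∂_2 − rank ∂_3 = (10 − 10) − 0 = 0, and there is no ∂_3, so H_2 ≅ 0.

Hence the Betti numbers are b_0 = 1, b_1 = 0, b_2 = 0.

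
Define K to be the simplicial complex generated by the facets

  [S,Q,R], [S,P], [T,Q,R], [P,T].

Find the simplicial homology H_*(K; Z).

H_0 ≅ Z,  H_1 ≅ Z,  H_2 = 0.

Fix the vertex order P < Q < R < S < T and write every simplex with vertices in increasing order. Then dim K = 2 and the simplices of K are:

  0-simplices (5): P, Q, R, S, T
  1-simplices (7): PS, PT, QR, QS, QT, RS, RT
  2-simplices (2): QRS, QRT

so the chain groups are C_0 ≅ Z^5, C_1 ≅ Z^7, C_2 ≅ Z^2.

The boundary map ∂_1: C_1 → C_0 maps an edge to its endpoints' difference, ∂[p,q] = q − p.
As a 5×7 matrix over Z this has rank 4, with invariant factors (1,1,1,1).

Boundary ∂_2: C_2 → C_1 acts by ∂[p,q,r] = [q,r] − [p,r] + [p,q]. For instance
  ∂QRT = RT − QT + QR,
  ∂QRS = RS − QS + QR.
This gives a 7×2 integer matrix of rank 2; reducing to Smith normal form yields diagonal entries (1,1).

From H_k ≅ ker(∂_k) / im(∂_{k+1}) we obtain:

  H_0: rank C_0 − rank ∂_1 = 5 − 4 = 1, and the invariant factors of ∂_1 are all 1, so H_0 = Z.
  H_1: rank ker ∂_1 − rank ∂_2 = (7 − 4) − 2 = 1, and the invariant factors of ∂_2 are all 1, so H_1 = Z.
  H_2: rank ker ∂_2 − rank ∂_3 = (2 − 2) − 0 = 0, and there is no ∂_3, so H_2 = 0.

As a check, the Euler characteristic is 5 − 7 + 2 = 0, which agrees with 1 − 1 + 0 = 0.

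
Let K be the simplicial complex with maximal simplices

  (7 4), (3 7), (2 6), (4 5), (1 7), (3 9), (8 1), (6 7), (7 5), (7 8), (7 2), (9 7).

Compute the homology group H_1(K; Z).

Order the vertices as 1 < 2 < 3 < 4 < 5 < 6 < 7 < 8 < 9. Listing each simplex with vertices in this order, K has dimension 1 with simplices:

  0-simplices (9): [1], [2], [3], [4], [5], [6], [7], [8], [9]
  1-simplices (12): [1,7], [1,8], [2,6], [2,7], [3,7], [3,9], [4,5], [4,7], [5,7], [6,7], [7,8], [7,9]

Hence C_0 ≅ Z^9, C_1 ≅ Z^12.

∂_1: C_1 → C_0 is given by ∂[p,q] = [q] − [p]. For instance
  ∂[2,7] = [7] − [2].
This gives a 9×12 integer matrix of rank 8; reducing to Smith normal form yields diagonal entries (1,1,1,1,1,1,1,1).

From H_k ≅ ker(∂_k) / im(∂_{k+1}) we obtain:

  H_1: rank ker ∂_1 − rank ∂_2 = (12 − 8) − 0 = 4, and there is no ∂_2, so H_1 = Z^4.

H_1 ≅ Z^4.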